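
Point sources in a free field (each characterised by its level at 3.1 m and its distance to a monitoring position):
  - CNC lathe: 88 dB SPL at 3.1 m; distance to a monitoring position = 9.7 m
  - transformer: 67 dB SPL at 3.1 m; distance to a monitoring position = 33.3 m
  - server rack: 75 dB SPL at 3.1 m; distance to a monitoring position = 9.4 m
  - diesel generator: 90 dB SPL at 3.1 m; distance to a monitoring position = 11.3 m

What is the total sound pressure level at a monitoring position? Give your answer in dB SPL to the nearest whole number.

Propagate each source to the receiver with L = L_ref − 20·log₁₀(r/r_ref), then add intensities.
CNC lathe: 88 − 20·log₁₀(9.7/3.1) = 88 − 9.91 = 78.09 dB SPL.
transformer: 67 − 20·log₁₀(33.3/3.1) = 67 − 20.62 = 46.38 dB SPL.
server rack: 75 − 20·log₁₀(9.4/3.1) = 75 − 9.64 = 65.36 dB SPL.
diesel generator: 90 − 20·log₁₀(11.3/3.1) = 90 − 11.23 = 78.77 dB SPL.
Σ 10^(L/10) = 1.432e+08 → L_total = 10·log₁₀(1.432e+08) = 81.56 dB SPL.

82 dB SPL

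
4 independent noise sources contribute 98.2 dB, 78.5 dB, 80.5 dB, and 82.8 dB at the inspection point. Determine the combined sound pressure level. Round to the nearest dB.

98 dB

Incoherent sources combine by intensity addition: L_total = 10·log₁₀(Σ 10^(L_i/10)).
Σ 10^(L/10) = 10^(98.2/10) + 10^(78.5/10) + 10^(80.5/10) + 10^(82.8/10) = 6.980e+09.
L_total = 10·log₁₀(6.980e+09) = 98.44 dB.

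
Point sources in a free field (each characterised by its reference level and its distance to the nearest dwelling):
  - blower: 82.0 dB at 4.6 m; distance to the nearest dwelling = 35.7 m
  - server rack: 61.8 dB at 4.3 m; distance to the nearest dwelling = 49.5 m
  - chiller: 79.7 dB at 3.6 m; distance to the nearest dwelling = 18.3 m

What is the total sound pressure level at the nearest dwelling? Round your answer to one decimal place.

Apply inverse-square spreading to bring every level to the receiver, then sum 10^(L/10).
blower: 82.0 − 20·log₁₀(35.7/4.6) = 82.0 − 17.80 = 64.20 dB.
server rack: 61.8 − 20·log₁₀(49.5/4.3) = 61.8 − 21.22 = 40.58 dB.
chiller: 79.7 − 20·log₁₀(18.3/3.6) = 79.7 − 14.12 = 65.58 dB.
Σ 10^(L/10) = 6.254e+06 → L_total = 10·log₁₀(6.254e+06) = 67.96 dB.

68.0 dB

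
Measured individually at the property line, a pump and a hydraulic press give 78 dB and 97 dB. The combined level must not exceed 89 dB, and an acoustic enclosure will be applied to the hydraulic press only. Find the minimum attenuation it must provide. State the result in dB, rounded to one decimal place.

Everything except the hydraulic press sums to 10^(78/10) = 6.310e+07 in linear terms, 78.00 dB.
The limit corresponds to 10^(89/10) = 7.943e+08; subtracting the fixed part leaves 7.312e+08 for the hydraulic press, i.e. 88.64 dB.
Required insertion loss = 97 − 88.64 = 8.36 dB.

8.4 dB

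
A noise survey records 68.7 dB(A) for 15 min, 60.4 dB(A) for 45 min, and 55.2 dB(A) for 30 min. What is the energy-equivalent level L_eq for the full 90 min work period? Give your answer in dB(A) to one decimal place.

62.8 dB(A)

Weight each interval's intensity by its duration and average over T = 90 min:
Σ tᵢ·10^(Lᵢ/10) = 15·10^(68.7/10) + 45·10^(60.4/10) + 30·10^(55.2/10) = 1.705e+08.
L_eq = 10·log₁₀(1.705e+08/90) = 62.77 dB(A).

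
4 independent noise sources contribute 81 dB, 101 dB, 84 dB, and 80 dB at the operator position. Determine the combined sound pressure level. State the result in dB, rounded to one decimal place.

101.2 dB

Incoherent sources combine by intensity addition: L_total = 10·log₁₀(Σ 10^(L_i/10)).
Σ 10^(L/10) = 10^(81/10) + 10^(101/10) + 10^(84/10) + 10^(80/10) = 1.307e+10.
L_total = 10·log₁₀(1.307e+10) = 101.16 dB.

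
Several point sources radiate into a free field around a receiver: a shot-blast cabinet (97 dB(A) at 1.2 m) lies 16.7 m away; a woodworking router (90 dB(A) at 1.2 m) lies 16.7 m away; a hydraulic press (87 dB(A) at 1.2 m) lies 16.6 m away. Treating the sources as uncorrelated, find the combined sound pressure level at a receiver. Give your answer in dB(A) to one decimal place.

Apply inverse-square spreading to bring every level to the receiver, then sum 10^(L/10).
shot-blast cabinet: 97 − 20·log₁₀(16.7/1.2) = 97 − 22.87 = 74.13 dB(A).
woodworking router: 90 − 20·log₁₀(16.7/1.2) = 90 − 22.87 = 67.13 dB(A).
hydraulic press: 87 − 20·log₁₀(16.6/1.2) = 87 − 22.82 = 64.18 dB(A).
Σ 10^(L/10) = 3.366e+07 → L_total = 10·log₁₀(3.366e+07) = 75.27 dB(A).

75.3 dB(A)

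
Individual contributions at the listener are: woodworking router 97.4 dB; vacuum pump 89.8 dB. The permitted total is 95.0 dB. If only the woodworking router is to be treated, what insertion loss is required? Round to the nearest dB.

4 dB

Fixed contribution from the other source: Σ 10^(L/10) = 10^(89.8/10) = 9.550e+08 (89.80 dB).
The limit corresponds to 10^(95.0/10) = 3.162e+09; subtracting the fixed part leaves 2.207e+09 for the woodworking router, i.e. 93.44 dB.
Required insertion loss = 97.4 − 93.44 = 3.96 dB.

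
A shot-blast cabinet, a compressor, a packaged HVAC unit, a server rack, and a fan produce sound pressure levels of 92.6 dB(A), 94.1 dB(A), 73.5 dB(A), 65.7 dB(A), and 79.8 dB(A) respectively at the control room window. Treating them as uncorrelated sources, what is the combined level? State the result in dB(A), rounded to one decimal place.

Incoherent sources combine by intensity addition: L_total = 10·log₁₀(Σ 10^(L_i/10)).
Σ 10^(L/10) = 10^(92.6/10) + 10^(94.1/10) + 10^(73.5/10) + 10^(65.7/10) + 10^(79.8/10) = 4.512e+09.
L_total = 10·log₁₀(4.512e+09) = 96.54 dB(A).

96.5 dB(A)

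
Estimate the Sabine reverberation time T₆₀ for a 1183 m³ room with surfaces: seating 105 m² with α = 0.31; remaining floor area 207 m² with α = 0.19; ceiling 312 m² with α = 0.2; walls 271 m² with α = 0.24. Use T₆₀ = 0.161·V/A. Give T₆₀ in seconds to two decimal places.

0.96 s

A = Σ Sᵢαᵢ = 105·0.31 + 207·0.19 + 312·0.2 + 271·0.24 = 199.32 m².
T₆₀ = 0.161·V/A = 0.161·1183/199.32 = 0.956 s.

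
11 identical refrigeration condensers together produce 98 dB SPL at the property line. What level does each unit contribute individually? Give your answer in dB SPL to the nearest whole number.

88 dB SPL

Dividing the total intensity by 11 lowers the level by 10·log₁₀ 11 = 10.414 dB: L₁ = 98 − 10.414.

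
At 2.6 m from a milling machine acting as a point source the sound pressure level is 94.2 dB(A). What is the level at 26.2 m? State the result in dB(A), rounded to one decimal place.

Point-source attenuation: ΔL = 20·log₁₀(r₂/r₁) = 20·log₁₀(26.2/2.6) = 20.067 dB.
L₂ = 94.2 − 20·log₁₀(26.2/2.6) = 94.2 − 20.067 = 74.13 dB(A).

74.1 dB(A)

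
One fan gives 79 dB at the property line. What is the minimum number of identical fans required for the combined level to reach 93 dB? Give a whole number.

26

The shortfall is 93 − 79 = 14.0 dB, and N units add 10·log₁₀ N, so need 10·log₁₀ N ≥ 14.0.
N ≥ 10^(14.0/10) = 25.119, so N = 26.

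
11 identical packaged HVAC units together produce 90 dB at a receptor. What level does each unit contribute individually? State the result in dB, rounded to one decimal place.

For N identical incoherent sources L_total = L₁ + 10·log₁₀ N, so L₁ = 90 − 10·log₁₀(11) = 90 − 10.414.

79.6 dB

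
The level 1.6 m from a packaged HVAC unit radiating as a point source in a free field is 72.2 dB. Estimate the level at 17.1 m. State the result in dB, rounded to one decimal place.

51.6 dB

Spherical spreading from a point source gives a 20·log₁₀(r₂/r₁) drop.
L₂ = 72.2 − 20·log₁₀(17.1/1.6) = 72.2 − 20.578 = 51.62 dB.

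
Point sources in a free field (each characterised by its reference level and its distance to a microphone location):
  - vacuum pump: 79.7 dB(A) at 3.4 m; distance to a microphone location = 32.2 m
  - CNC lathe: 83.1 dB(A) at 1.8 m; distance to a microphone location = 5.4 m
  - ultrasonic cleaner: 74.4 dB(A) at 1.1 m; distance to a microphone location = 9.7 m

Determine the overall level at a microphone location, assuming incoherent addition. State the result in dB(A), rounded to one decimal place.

73.8 dB(A)

Propagate each source to the receiver with L = L_ref − 20·log₁₀(r/r_ref), then add intensities.
vacuum pump: 79.7 − 20·log₁₀(32.2/3.4) = 79.7 − 19.53 = 60.17 dB(A).
CNC lathe: 83.1 − 20·log₁₀(5.4/1.8) = 83.1 − 9.54 = 73.56 dB(A).
ultrasonic cleaner: 74.4 − 20·log₁₀(9.7/1.1) = 74.4 − 18.91 = 55.49 dB(A).
Σ 10^(L/10) = 2.408e+07 → L_total = 10·log₁₀(2.408e+07) = 73.82 dB(A).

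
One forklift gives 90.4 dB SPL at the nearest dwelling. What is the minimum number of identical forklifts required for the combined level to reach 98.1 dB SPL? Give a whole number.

Need L₁ + 10·log₁₀ N ≥ 98.1, i.e. log₁₀ N ≥ 0.77.
N ≥ 10^(7.7/10) = 5.888, so N = 6.

6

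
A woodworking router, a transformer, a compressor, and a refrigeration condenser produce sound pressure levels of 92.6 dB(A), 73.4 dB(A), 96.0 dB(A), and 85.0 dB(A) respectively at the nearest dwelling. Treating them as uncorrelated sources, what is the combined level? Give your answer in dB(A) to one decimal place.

97.9 dB(A)

Incoherent sources combine by intensity addition: L_total = 10·log₁₀(Σ 10^(L_i/10)).
Σ 10^(L/10) = 10^(92.6/10) + 10^(73.4/10) + 10^(96.0/10) + 10^(85.0/10) = 6.139e+09.
L_total = 10·log₁₀(6.139e+09) = 97.88 dB(A).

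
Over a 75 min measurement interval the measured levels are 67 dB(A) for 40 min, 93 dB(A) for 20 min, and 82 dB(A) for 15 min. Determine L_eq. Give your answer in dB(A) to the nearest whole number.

Weight each interval's intensity by its duration and average over T = 75 min:
Σ tᵢ·10^(Lᵢ/10) = 40·10^(67/10) + 20·10^(93/10) + 15·10^(82/10) = 4.248e+10.
L_eq = 10·log₁₀(4.248e+10/75) = 87.53 dB(A).

88 dB(A)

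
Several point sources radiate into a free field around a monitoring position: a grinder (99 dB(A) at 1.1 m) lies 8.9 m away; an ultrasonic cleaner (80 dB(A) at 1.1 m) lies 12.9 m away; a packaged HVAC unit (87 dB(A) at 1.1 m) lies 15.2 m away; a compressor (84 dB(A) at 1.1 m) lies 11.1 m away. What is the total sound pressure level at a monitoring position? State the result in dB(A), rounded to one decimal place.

Apply inverse-square spreading to bring every level to the receiver, then sum 10^(L/10).
grinder: 99 − 20·log₁₀(8.9/1.1) = 99 − 18.16 = 80.84 dB(A).
ultrasonic cleaner: 80 − 20·log₁₀(12.9/1.1) = 80 − 21.38 = 58.62 dB(A).
packaged HVAC unit: 87 − 20·log₁₀(15.2/1.1) = 87 − 22.81 = 64.19 dB(A).
compressor: 84 − 20·log₁₀(11.1/1.1) = 84 − 20.08 = 63.92 dB(A).
Σ 10^(L/10) = 1.272e+08 → L_total = 10·log₁₀(1.272e+08) = 81.04 dB(A).

81.0 dB(A)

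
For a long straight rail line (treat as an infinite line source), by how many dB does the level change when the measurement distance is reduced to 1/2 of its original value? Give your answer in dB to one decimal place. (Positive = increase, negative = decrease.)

+3.0 dB

With cylindrical spreading the level changes by −10·log₁₀(r₂/r₁).
ΔL = −10·log₁₀(0.5) = +3.01 dB.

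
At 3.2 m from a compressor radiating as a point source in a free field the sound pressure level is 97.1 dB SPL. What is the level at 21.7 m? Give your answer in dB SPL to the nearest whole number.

80 dB SPL

Spherical spreading from a point source gives a 20·log₁₀(r₂/r₁) drop.
L₂ = 97.1 − 20·log₁₀(21.7/3.2) = 97.1 − 16.626 = 80.47 dB SPL.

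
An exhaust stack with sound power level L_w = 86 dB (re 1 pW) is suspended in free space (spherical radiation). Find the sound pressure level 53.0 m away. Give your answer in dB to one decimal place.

The power spreads over a sphere of area 4π·r², so L_p = L_w − 10·log₁₀(4π·r²).
4π·r² = 3.53e+04 m², 10·log₁₀ of that is 45.478 dB.
L_p = 86 − 45.478 = 40.52 dB.

40.5 dB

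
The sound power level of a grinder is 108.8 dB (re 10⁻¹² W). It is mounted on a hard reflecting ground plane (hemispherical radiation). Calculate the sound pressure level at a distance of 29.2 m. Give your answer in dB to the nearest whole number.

72 dB

The power spreads over a hemisphere of area 2π·r², so L_p = L_w − 10·log₁₀(2π·r²).
2π·r² = 5357 m², 10·log₁₀ of that is 37.289 dB.
L_p = 108.8 − 37.289 = 71.51 dB.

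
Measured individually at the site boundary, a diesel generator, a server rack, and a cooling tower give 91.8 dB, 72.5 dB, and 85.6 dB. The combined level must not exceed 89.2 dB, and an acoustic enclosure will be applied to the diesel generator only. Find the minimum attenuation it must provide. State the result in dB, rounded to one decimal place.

5.3 dB

The untreated sources together contribute 10^(72.5/10) + 10^(85.6/10) = 3.809e+08, i.e. 85.81 dB.
The limit corresponds to 10^(89.2/10) = 8.318e+08; subtracting the fixed part leaves 4.509e+08 for the diesel generator, i.e. 86.54 dB.
So the diesel generator must be reduced from 91.8 to 86.54 dB: IL = 5.26 dB.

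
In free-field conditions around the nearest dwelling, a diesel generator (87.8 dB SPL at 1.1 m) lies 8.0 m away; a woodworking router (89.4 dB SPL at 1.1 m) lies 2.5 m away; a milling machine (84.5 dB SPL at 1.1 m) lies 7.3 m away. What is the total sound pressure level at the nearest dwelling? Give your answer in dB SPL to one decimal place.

Propagate each source to the receiver with L = L_ref − 20·log₁₀(r/r_ref), then add intensities.
diesel generator: 87.8 − 20·log₁₀(8.0/1.1) = 87.8 − 17.23 = 70.57 dB SPL.
woodworking router: 89.4 − 20·log₁₀(2.5/1.1) = 89.4 − 7.13 = 82.27 dB SPL.
milling machine: 84.5 − 20·log₁₀(7.3/1.1) = 84.5 − 16.44 = 68.06 dB SPL.
Σ 10^(L/10) = 1.864e+08 → L_total = 10·log₁₀(1.864e+08) = 82.70 dB SPL.

82.7 dB SPL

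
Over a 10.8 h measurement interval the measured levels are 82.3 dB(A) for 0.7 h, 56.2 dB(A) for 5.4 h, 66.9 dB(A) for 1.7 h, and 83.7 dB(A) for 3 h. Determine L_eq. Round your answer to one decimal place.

78.9 dB(A)

Weight each interval's intensity by its duration and average over T = 10.8 h:
Σ tᵢ·10^(Lᵢ/10) = 0.7·10^(82.3/10) + 5.4·10^(56.2/10) + 1.7·10^(66.9/10) + 3·10^(83.7/10) = 8.327e+08.
L_eq = 10·log₁₀(8.327e+08/10.8) = 78.87 dB(A).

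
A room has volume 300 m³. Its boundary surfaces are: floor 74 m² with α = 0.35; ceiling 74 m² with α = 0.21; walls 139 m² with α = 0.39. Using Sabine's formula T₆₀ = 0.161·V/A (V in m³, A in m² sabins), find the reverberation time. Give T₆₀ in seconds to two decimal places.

0.50 s

Total absorption A = 74·0.35 + 74·0.21 + 139·0.39 = 95.65 m² sabins.
T₆₀ = 0.161·V/A = 0.161·300/95.65 = 0.505 s.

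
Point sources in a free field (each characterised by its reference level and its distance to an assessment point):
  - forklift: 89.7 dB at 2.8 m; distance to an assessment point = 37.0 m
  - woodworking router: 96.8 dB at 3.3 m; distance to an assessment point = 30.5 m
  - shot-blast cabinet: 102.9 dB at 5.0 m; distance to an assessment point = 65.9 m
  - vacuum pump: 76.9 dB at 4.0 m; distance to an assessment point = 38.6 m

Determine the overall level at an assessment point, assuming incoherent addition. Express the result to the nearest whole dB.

First find each source's level at the receiver (point-source: −20·log₁₀(r/r_ref)), then combine on an intensity basis.
forklift: 89.7 − 20·log₁₀(37.0/2.8) = 89.7 − 22.42 = 67.28 dB.
woodworking router: 96.8 − 20·log₁₀(30.5/3.3) = 96.8 − 19.32 = 77.48 dB.
shot-blast cabinet: 102.9 − 20·log₁₀(65.9/5.0) = 102.9 − 22.40 = 80.50 dB.
vacuum pump: 76.9 − 20·log₁₀(38.6/4.0) = 76.9 − 19.69 = 57.21 dB.
Σ 10^(L/10) = 1.741e+08 → L_total = 10·log₁₀(1.741e+08) = 82.41 dB.

82 dB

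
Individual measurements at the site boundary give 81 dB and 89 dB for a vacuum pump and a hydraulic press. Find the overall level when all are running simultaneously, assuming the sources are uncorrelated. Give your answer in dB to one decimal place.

89.6 dB

Incoherent sources combine by intensity addition: L_total = 10·log₁₀(Σ 10^(L_i/10)).
Σ 10^(L/10) = 10^(81/10) + 10^(89/10) = 9.202e+08.
L_total = 10·log₁₀(9.202e+08) = 89.64 dB.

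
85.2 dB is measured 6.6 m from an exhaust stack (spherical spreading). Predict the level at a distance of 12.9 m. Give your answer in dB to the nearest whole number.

79 dB

Spherical spreading from a point source gives a 20·log₁₀(r₂/r₁) drop.
L₂ = 85.2 − 20·log₁₀(12.9/6.6) = 85.2 − 5.821 = 79.38 dB.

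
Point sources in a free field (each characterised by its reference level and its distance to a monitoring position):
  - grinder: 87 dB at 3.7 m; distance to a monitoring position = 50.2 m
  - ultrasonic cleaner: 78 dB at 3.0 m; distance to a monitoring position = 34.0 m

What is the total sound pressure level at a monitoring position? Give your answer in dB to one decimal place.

65.1 dB

Apply inverse-square spreading to bring every level to the receiver, then sum 10^(L/10).
grinder: 87 − 20·log₁₀(50.2/3.7) = 87 − 22.65 = 64.35 dB.
ultrasonic cleaner: 78 − 20·log₁₀(34.0/3.0) = 78 − 21.09 = 56.91 dB.
Σ 10^(L/10) = 3.214e+06 → L_total = 10·log₁₀(3.214e+06) = 65.07 dB.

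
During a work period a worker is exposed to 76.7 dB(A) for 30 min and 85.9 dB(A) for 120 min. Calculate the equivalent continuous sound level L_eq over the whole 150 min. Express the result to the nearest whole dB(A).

85 dB(A)

Weight each interval's intensity by its duration and average over T = 150 min:
Σ tᵢ·10^(Lᵢ/10) = 30·10^(76.7/10) + 120·10^(85.9/10) = 4.809e+10.
L_eq = 10·log₁₀(4.809e+10/150) = 85.06 dB(A).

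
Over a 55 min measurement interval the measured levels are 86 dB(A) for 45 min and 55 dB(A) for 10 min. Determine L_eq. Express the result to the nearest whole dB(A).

85 dB(A)

Weight each interval's intensity by its duration and average over T = 55 min:
Σ tᵢ·10^(Lᵢ/10) = 45·10^(86/10) + 10·10^(55/10) = 1.792e+10.
L_eq = 10·log₁₀(1.792e+10/55) = 85.13 dB(A).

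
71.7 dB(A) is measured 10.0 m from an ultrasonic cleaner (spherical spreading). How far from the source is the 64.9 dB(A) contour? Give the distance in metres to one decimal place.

21.9 m

Point-source spreading drops the level by 20·log₁₀(r₂/r₁); inverting, r₂/r₁ = 10^(ΔL/20).
r₂ = 10.0·10^((71.7−64.9)/20) = 10.0·10^(6.8/20) = 21.88 m.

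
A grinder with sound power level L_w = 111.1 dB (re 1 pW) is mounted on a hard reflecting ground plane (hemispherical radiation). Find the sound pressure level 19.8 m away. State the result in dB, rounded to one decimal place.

77.2 dB

L_p = L_w − 10·log₁₀(2π·r²) with r = 19.8 m.
2π·r² = 2463 m², 10·log₁₀ of that is 33.915 dB.
L_p = 111.1 − 33.915 = 77.18 dB.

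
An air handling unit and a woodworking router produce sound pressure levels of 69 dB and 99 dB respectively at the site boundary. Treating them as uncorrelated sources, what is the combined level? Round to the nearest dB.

For uncorrelated sources the intensities add, so convert each level to linear form, sum, and take 10·log₁₀ of the total.
Σ 10^(L/10) = 10^(69/10) + 10^(99/10) = 7.951e+09.
L_total = 10·log₁₀(7.951e+09) = 99.00 dB.

99 dB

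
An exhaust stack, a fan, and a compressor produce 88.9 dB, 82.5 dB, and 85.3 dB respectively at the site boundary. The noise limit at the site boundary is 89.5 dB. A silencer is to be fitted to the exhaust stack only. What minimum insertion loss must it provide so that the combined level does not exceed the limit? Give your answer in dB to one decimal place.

The untreated sources together contribute 10^(82.5/10) + 10^(85.3/10) = 5.167e+08, i.e. 87.13 dB.
The limit corresponds to 10^(89.5/10) = 8.913e+08; subtracting the fixed part leaves 3.746e+08 for the exhaust stack, i.e. 85.74 dB.
Required insertion loss = 88.9 − 85.74 = 3.16 dB.

3.2 dB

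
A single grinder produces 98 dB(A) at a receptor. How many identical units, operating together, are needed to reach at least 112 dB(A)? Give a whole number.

The shortfall is 112 − 98 = 14.0 dB, and N units add 10·log₁₀ N, so need 10·log₁₀ N ≥ 14.0.
N ≥ 10^(14.0/10) = 25.119, so N = 26.

26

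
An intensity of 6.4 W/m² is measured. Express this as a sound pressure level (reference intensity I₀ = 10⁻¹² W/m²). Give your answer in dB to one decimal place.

I/I₀ = 6.4/10⁻¹² = 6.4×10^12, and L = 10·log₁₀(I/I₀).
L = 10·(0.8062 + 12) = 128.06 dB.

128.1 dB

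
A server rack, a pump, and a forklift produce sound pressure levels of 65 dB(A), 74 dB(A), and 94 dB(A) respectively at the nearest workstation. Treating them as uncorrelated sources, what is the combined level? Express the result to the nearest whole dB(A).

94 dB(A)

Incoherent sources combine by intensity addition: L_total = 10·log₁₀(Σ 10^(L_i/10)).
Σ 10^(L/10) = 10^(65/10) + 10^(74/10) + 10^(94/10) = 2.540e+09.
L_total = 10·log₁₀(2.540e+09) = 94.05 dB(A).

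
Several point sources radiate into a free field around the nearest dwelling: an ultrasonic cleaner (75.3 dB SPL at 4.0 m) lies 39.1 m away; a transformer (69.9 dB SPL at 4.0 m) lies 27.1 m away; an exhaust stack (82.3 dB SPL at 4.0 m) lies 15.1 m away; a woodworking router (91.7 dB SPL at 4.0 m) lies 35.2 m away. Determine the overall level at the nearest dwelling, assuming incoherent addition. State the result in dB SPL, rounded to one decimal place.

75.0 dB SPL

Apply inverse-square spreading to bring every level to the receiver, then sum 10^(L/10).
ultrasonic cleaner: 75.3 − 20·log₁₀(39.1/4.0) = 75.3 − 19.80 = 55.50 dB SPL.
transformer: 69.9 − 20·log₁₀(27.1/4.0) = 69.9 − 16.62 = 53.28 dB SPL.
exhaust stack: 82.3 − 20·log₁₀(15.1/4.0) = 82.3 − 11.54 = 70.76 dB SPL.
woodworking router: 91.7 − 20·log₁₀(35.2/4.0) = 91.7 − 18.89 = 72.81 dB SPL.
Σ 10^(L/10) = 3.158e+07 → L_total = 10·log₁₀(3.158e+07) = 74.99 dB SPL.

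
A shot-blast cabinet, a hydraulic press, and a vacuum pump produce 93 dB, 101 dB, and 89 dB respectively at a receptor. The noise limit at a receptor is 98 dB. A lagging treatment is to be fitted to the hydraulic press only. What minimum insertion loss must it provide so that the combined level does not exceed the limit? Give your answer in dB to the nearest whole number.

Fixed contribution from the other sources: Σ 10^(L/10) = 10^(93/10) + 10^(89/10) = 2.790e+09 (94.46 dB).
To meet 98 dB overall, the treated hydraulic press may contribute at most 10^(98/10) − 2.790e+09 = 3.520e+09, i.e. 95.47 dB.
So the hydraulic press must be reduced from 101 to 95.47 dB: IL = 5.53 dB.

6 dB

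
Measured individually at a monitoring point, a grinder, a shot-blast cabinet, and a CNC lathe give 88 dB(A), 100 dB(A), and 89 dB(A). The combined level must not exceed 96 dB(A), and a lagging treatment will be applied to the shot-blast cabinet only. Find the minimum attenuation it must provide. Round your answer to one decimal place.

Fixed contribution from the other sources: Σ 10^(L/10) = 10^(88/10) + 10^(89/10) = 1.425e+09 (91.54 dB(A)).
The limit corresponds to 10^(96/10) = 3.981e+09; subtracting the fixed part leaves 2.556e+09 for the shot-blast cabinet, i.e. 94.08 dB(A).
So the shot-blast cabinet must be reduced from 100 to 94.08 dB(A): IL = 5.92 dB.

5.9 dB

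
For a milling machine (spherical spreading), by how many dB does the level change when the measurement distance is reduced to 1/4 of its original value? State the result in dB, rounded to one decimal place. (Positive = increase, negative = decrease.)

+12.0 dB

A point source loses 6 dB per doubling of distance; generally ΔL = −20·log₁₀(r₂/r₁).
ΔL = −20·log₁₀(0.25) = +12.04 dB.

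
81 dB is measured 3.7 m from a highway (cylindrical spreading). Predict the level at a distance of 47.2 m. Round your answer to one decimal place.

69.9 dB

Line-source attenuation: ΔL = 10·log₁₀(r₂/r₁) = 10·log₁₀(47.2/3.7) = 11.057 dB.
L₂ = 81 − 10·log₁₀(47.2/3.7) = 81 − 11.057 = 69.94 dB.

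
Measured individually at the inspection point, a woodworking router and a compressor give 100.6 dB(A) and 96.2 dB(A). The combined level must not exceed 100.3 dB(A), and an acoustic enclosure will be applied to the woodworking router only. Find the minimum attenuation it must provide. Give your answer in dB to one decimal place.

2.4 dB

The untreated sources together contribute 10^(96.2/10) = 4.169e+09, i.e. 96.20 dB(A).
The limit corresponds to 10^(100.3/10) = 1.072e+10; subtracting the fixed part leaves 6.546e+09 for the woodworking router, i.e. 98.16 dB(A).
Required insertion loss = 100.6 − 98.16 = 2.44 dB.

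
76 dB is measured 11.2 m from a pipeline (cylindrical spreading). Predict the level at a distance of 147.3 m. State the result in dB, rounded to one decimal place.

For a line source, L₂ = L₁ − 10·log₁₀(r₂/r₁).
L₂ = 76 − 10·log₁₀(147.3/11.2) = 76 − 11.190 = 64.81 dB.

64.8 dB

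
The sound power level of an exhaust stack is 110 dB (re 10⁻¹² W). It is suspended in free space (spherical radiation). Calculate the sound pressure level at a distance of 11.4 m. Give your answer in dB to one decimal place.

77.9 dB

Free-field spherical radiation: L_p = L_w − 10·log₁₀(4π·r²), r = 11.4 m.
4π·r² = 1633 m², 10·log₁₀ of that is 32.130 dB.
L_p = 110 − 32.130 = 77.87 dB.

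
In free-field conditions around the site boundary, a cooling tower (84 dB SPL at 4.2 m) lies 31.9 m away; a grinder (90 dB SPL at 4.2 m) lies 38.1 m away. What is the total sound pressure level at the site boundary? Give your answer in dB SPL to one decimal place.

Propagate each source to the receiver with L = L_ref − 20·log₁₀(r/r_ref), then add intensities.
cooling tower: 84 − 20·log₁₀(31.9/4.2) = 84 − 17.61 = 66.39 dB SPL.
grinder: 90 − 20·log₁₀(38.1/4.2) = 90 − 19.15 = 70.85 dB SPL.
Σ 10^(L/10) = 1.651e+07 → L_total = 10·log₁₀(1.651e+07) = 72.18 dB SPL.

72.2 dB SPL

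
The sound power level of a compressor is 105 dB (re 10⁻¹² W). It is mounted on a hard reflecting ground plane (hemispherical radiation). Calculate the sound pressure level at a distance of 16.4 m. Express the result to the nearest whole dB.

73 dB

L_p = L_w − 10·log₁₀(2π·r²) with r = 16.4 m.
2π·r² = 1690 m², 10·log₁₀ of that is 32.279 dB.
L_p = 105 − 32.279 = 72.72 dB.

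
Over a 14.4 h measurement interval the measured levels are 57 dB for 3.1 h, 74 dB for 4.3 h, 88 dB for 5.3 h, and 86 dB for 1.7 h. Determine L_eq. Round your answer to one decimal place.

Weight each interval's intensity by its duration and average over T = 14.4 h:
Σ tᵢ·10^(Lᵢ/10) = 3.1·10^(57/10) + 4.3·10^(74/10) + 5.3·10^(88/10) + 1.7·10^(86/10) = 4.130e+09.
L_eq = 10·log₁₀(4.130e+09/14.4) = 84.58 dB.

84.6 dB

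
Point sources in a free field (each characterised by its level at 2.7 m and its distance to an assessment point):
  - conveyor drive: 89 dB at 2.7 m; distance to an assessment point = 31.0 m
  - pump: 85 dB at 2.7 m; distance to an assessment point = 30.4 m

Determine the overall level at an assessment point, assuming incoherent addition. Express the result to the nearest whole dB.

69 dB

First find each source's level at the receiver (point-source: −20·log₁₀(r/r_ref)), then combine on an intensity basis.
conveyor drive: 89 − 20·log₁₀(31.0/2.7) = 89 − 21.20 = 67.80 dB.
pump: 85 − 20·log₁₀(30.4/2.7) = 85 − 21.03 = 63.97 dB.
Σ 10^(L/10) = 8.520e+06 → L_total = 10·log₁₀(8.520e+06) = 69.30 dB.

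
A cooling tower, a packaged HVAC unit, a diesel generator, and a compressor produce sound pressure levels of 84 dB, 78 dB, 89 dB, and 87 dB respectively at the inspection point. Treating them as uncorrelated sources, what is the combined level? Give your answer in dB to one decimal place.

For uncorrelated sources the intensities add, so convert each level to linear form, sum, and take 10·log₁₀ of the total.
Σ 10^(L/10) = 10^(84/10) + 10^(78/10) + 10^(89/10) + 10^(87/10) = 1.610e+09.
L_total = 10·log₁₀(1.610e+09) = 92.07 dB.

92.1 dB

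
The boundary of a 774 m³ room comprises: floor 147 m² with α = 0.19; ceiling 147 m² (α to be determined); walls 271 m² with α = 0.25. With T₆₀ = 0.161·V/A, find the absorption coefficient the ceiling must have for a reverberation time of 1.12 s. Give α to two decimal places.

0.11

Required total absorption A = 0.161·774/1.12 = 111.26 m².
Absorption from the other surfaces = 147·0.19 + 271·0.25 = 95.68 m², so the ceiling must supply 15.58 m² over 147 m².
α = 15.58/147 = 0.106.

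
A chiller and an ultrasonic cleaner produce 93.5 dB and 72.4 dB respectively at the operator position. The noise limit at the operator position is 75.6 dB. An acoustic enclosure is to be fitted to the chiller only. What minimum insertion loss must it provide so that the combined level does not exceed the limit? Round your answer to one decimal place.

The untreated sources together contribute 10^(72.4/10) = 1.738e+07, i.e. 72.40 dB.
To meet 75.6 dB overall, the treated chiller may contribute at most 10^(75.6/10) − 1.738e+07 = 1.893e+07, i.e. 72.77 dB.
So the chiller must be reduced from 93.5 to 72.77 dB: IL = 20.73 dB.

20.7 dB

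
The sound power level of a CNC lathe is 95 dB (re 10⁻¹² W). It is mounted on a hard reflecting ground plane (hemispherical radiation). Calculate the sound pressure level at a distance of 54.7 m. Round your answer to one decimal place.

The power spreads over a hemisphere of area 2π·r², so L_p = L_w − 10·log₁₀(2π·r²).
2π·r² = 1.88e+04 m², 10·log₁₀ of that is 42.742 dB.
L_p = 95 − 42.742 = 52.26 dB.

52.3 dB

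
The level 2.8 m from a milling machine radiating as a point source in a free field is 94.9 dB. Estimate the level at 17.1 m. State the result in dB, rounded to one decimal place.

79.2 dB

Spherical spreading from a point source gives a 20·log₁₀(r₂/r₁) drop.
L₂ = 94.9 − 20·log₁₀(17.1/2.8) = 94.9 − 15.717 = 79.18 dB.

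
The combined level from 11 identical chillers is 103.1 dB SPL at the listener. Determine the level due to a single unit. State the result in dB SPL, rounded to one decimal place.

For N identical incoherent sources L_total = L₁ + 10·log₁₀ N, so L₁ = 103.1 − 10·log₁₀(11) = 103.1 − 10.414.

92.7 dB SPL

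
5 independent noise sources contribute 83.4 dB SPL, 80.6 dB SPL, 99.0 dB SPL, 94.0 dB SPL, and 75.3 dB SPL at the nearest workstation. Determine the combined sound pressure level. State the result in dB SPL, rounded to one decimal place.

100.3 dB SPL

For uncorrelated sources the intensities add, so convert each level to linear form, sum, and take 10·log₁₀ of the total.
Σ 10^(L/10) = 10^(83.4/10) + 10^(80.6/10) + 10^(99.0/10) + 10^(94.0/10) + 10^(75.3/10) = 1.082e+10.
L_total = 10·log₁₀(1.082e+10) = 100.34 dB SPL.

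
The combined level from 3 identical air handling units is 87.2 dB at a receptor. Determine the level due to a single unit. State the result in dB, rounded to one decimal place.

For N identical incoherent sources L_total = L₁ + 10·log₁₀ N, so L₁ = 87.2 − 10·log₁₀(3) = 87.2 − 4.771.

82.4 dB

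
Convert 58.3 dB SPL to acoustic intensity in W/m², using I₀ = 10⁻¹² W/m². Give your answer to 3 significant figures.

L = 10·log₁₀(I/I₀) ⇒ I = I₀·10^(L/10) = 10⁻¹² × 10^5.83.

6.76e-07 W/m²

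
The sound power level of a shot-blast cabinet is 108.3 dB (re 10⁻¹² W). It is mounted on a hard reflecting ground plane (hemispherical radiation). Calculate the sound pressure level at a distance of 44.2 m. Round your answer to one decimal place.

67.4 dB

L_p = L_w − 10·log₁₀(2π·r²) with r = 44.2 m.
2π·r² = 1.228e+04 m², 10·log₁₀ of that is 40.890 dB.
L_p = 108.3 − 40.890 = 67.41 dB.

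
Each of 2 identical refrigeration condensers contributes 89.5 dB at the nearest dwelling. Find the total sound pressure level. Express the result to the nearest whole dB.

93 dB

With 2 equal, uncorrelated contributions the intensity is 2× that of one unit, giving a rise of 10·log₁₀ 2.
L_total = 89.5 + 10·log₁₀(2) = 89.5 + 3.010 = 92.51 dB.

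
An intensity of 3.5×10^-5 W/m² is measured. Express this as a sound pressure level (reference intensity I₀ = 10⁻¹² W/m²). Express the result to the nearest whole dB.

Dividing by I₀ shifts the exponent by 12: I/I₀ = 3.5×10^7.
L = 10·(0.5441 + 7) = 75.44 dB.

75 dB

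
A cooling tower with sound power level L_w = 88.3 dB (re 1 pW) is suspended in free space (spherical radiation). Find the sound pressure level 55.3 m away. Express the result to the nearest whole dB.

Free-field spherical radiation: L_p = L_w − 10·log₁₀(4π·r²), r = 55.3 m.
4π·r² = 3.843e+04 m², 10·log₁₀ of that is 45.847 dB.
L_p = 88.3 − 45.847 = 42.45 dB.

42 dB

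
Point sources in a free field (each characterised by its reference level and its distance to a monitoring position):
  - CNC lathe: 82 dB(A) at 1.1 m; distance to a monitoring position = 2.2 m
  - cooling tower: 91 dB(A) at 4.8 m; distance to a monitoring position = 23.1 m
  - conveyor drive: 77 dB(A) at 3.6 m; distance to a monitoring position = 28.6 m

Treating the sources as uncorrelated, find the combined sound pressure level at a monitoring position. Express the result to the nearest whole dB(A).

Apply inverse-square spreading to bring every level to the receiver, then sum 10^(L/10).
CNC lathe: 82 − 20·log₁₀(2.2/1.1) = 82 − 6.02 = 75.98 dB(A).
cooling tower: 91 − 20·log₁₀(23.1/4.8) = 91 − 13.65 = 77.35 dB(A).
conveyor drive: 77 − 20·log₁₀(28.6/3.6) = 77 − 18.00 = 59.00 dB(A).
Σ 10^(L/10) = 9.477e+07 → L_total = 10·log₁₀(9.477e+07) = 79.77 dB(A).

80 dB(A)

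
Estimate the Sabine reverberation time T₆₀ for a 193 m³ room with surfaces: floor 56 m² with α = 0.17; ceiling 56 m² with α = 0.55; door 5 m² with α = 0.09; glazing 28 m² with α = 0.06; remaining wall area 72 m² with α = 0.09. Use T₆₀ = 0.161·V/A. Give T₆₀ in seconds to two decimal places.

Summing Sᵢαᵢ: 56·0.17 + 56·0.55 + 5·0.09 + 28·0.06 + 72·0.09 = 48.93 m².
T₆₀ = 0.161 × 193 / 48.93 = 0.635 s.

0.64 s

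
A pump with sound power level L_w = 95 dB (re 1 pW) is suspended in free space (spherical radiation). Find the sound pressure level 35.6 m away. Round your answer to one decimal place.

53.0 dB

L_p = L_w − 10·log₁₀(4π·r²) with r = 35.6 m.
4π·r² = 1.593e+04 m², 10·log₁₀ of that is 42.021 dB.
L_p = 95 − 42.021 = 52.98 dB.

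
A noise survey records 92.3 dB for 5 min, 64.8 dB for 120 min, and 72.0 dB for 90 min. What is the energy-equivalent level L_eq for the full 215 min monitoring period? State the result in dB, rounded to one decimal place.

The energy average is taken in the linear domain: L_eq = 10·log₁₀[(Σ tᵢ·10^(Lᵢ/10))/T], T = 215 min.
Σ tᵢ·10^(Lᵢ/10) = 5·10^(92.3/10) + 120·10^(64.8/10) + 90·10^(72.0/10) = 1.028e+10.
L_eq = 10·log₁₀(1.028e+10/215) = 76.80 dB.

76.8 dB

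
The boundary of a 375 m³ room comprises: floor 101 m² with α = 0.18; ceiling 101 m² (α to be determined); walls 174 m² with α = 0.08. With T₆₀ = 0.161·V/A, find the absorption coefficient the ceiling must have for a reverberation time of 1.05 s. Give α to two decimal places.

A = 0.161·V/T₆₀ = 0.161·375/1.05 = 57.50 m² sabins.
Absorption from the other surfaces = 101·0.18 + 174·0.08 = 32.10 m², so the ceiling must supply 25.40 m² over 101 m².
α = 25.40/101 = 0.251.

0.25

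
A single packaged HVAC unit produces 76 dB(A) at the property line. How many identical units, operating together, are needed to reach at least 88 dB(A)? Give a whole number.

16

N identical sources give L₁ + 10·log₁₀ N, so require 10·log₁₀ N ≥ 88 − 76 = 12.0 dB.
N ≥ 10^(12.0/10) = 15.849, so N = 16.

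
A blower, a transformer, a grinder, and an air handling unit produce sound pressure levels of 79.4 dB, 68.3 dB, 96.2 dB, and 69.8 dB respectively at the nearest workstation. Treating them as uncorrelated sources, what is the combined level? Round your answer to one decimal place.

For uncorrelated sources the intensities add, so convert each level to linear form, sum, and take 10·log₁₀ of the total.
Σ 10^(L/10) = 10^(79.4/10) + 10^(68.3/10) + 10^(96.2/10) + 10^(69.8/10) = 4.272e+09.
L_total = 10·log₁₀(4.272e+09) = 96.31 dB.

96.3 dB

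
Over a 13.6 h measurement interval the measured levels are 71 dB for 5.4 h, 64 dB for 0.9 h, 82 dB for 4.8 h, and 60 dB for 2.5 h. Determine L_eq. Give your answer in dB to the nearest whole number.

78 dB

The energy average is taken in the linear domain: L_eq = 10·log₁₀[(Σ tᵢ·10^(Lᵢ/10))/T], T = 13.6 h.
Σ tᵢ·10^(Lᵢ/10) = 5.4·10^(71/10) + 0.9·10^(64/10) + 4.8·10^(82/10) + 2.5·10^(60/10) = 8.335e+08.
L_eq = 10·log₁₀(8.335e+08/13.6) = 77.87 dB.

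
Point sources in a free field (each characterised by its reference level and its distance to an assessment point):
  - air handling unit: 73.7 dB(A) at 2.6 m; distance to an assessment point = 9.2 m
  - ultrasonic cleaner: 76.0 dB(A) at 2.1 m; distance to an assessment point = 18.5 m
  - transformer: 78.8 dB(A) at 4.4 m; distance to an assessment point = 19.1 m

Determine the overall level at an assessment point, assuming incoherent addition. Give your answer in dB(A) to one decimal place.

Apply inverse-square spreading to bring every level to the receiver, then sum 10^(L/10).
air handling unit: 73.7 − 20·log₁₀(9.2/2.6) = 73.7 − 10.98 = 62.72 dB(A).
ultrasonic cleaner: 76.0 − 20·log₁₀(18.5/2.1) = 76.0 − 18.90 = 57.10 dB(A).
transformer: 78.8 − 20·log₁₀(19.1/4.4) = 78.8 − 12.75 = 66.05 dB(A).
Σ 10^(L/10) = 6.411e+06 → L_total = 10·log₁₀(6.411e+06) = 68.07 dB(A).

68.1 dB(A)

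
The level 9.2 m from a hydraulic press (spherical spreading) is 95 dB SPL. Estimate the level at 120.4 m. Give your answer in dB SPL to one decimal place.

For a point source, L₂ = L₁ − 20·log₁₀(r₂/r₁).
L₂ = 95 − 20·log₁₀(120.4/9.2) = 95 − 22.337 = 72.66 dB SPL.

72.7 dB SPL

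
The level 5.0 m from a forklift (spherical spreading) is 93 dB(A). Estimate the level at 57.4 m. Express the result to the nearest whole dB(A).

72 dB(A)

For a point source, L₂ = L₁ − 20·log₁₀(r₂/r₁).
L₂ = 93 − 20·log₁₀(57.4/5.0) = 93 − 21.199 = 71.80 dB(A).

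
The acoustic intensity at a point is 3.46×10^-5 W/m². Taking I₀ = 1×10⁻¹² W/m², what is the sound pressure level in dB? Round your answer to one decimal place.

75.4 dB

I/I₀ = 3.46×10^-5/10⁻¹² = 3.46×10^7, and L = 10·log₁₀(I/I₀).
L = 10·(0.5391 + 7) = 75.39 dB.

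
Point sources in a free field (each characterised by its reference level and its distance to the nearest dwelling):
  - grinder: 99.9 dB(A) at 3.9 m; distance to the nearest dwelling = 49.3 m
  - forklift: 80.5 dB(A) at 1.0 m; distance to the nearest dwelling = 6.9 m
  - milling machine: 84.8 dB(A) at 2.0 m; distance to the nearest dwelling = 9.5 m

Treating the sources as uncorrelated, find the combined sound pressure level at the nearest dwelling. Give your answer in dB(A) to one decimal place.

78.9 dB(A)

First find each source's level at the receiver (point-source: −20·log₁₀(r/r_ref)), then combine on an intensity basis.
grinder: 99.9 − 20·log₁₀(49.3/3.9) = 99.9 − 22.04 = 77.86 dB(A).
forklift: 80.5 − 20·log₁₀(6.9/1.0) = 80.5 − 16.78 = 63.72 dB(A).
milling machine: 84.8 − 20·log₁₀(9.5/2.0) = 84.8 − 13.53 = 71.27 dB(A).
Σ 10^(L/10) = 7.690e+07 → L_total = 10·log₁₀(7.690e+07) = 78.86 dB(A).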